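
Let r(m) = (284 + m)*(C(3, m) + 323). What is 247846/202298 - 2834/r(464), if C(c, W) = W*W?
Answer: 9993194019905/8156807690394 ≈ 1.2251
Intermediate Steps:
C(c, W) = W²
r(m) = (284 + m)*(323 + m²) (r(m) = (284 + m)*(m² + 323) = (284 + m)*(323 + m²))
247846/202298 - 2834/r(464) = 247846/202298 - 2834/(91732 + 464³ + 284*464² + 323*464) = 247846*(1/202298) - 2834/(91732 + 99897344 + 284*215296 + 149872) = 123923/101149 - 2834/(91732 + 99897344 + 61144064 + 149872) = 123923/101149 - 2834/161283012 = 123923/101149 - 2834*1/161283012 = 123923/101149 - 1417/80641506 = 9993194019905/8156807690394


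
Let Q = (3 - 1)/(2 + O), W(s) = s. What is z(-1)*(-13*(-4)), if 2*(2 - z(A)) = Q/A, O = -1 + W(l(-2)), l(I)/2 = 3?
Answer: 780/7 ≈ 111.43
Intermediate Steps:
l(I) = 6 (l(I) = 2*3 = 6)
O = 5 (O = -1 + 6 = 5)
Q = 2/7 (Q = (3 - 1)/(2 + 5) = 2/7 ≈ 0.28571)
z(A) = 2 - 1/(7*A)
z(-1)*(-13*(-4)) = (2 - ⅐/(-1))*(-13*(-4)) = (2 - ⅐*(-1))*52 = (2 + ⅐)*52 = (15/7)*52 = 780/7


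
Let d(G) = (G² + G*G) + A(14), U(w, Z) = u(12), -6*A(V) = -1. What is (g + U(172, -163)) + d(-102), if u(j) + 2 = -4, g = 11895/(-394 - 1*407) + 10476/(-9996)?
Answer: 9246189509/444822 ≈ 20786.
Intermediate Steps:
g = -3535936/222411 (g = 11895/(-394 - 407) + 10476*(-1/9996) = 11895/(-801) - 873/833 = 11895*(-1/801) - 873/833 = -3965/267 - 873/833 = -3535936/222411 ≈ -15.898)
u(j) = -6 (u(j) = -2 - 4 = -6)
A(V) = ⅙ (A(V) = -⅙*(-1) = ⅙)
U(w, Z) = -6
d(G) = ⅙ + 2*G² (d(G) = (G² + G*G) + ⅙ = (G² + G²) + ⅙ = 2*G² + ⅙ = ⅙ + 2*G²)
(g + U(172, -163)) + d(-102) = (-3535936/222411 - 6) + (⅙ + 2*(-102)²) = -4870402/222411 + (⅙ + 2*10404) = -4870402/222411 + (⅙ + 20808) = -4870402/222411 + 124849/6 = 9246189509/444822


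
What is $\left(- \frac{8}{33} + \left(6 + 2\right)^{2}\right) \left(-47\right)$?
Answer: $- \frac{98888}{33} \approx -2996.6$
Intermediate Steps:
$\left(- \frac{8}{33} + \left(6 + 2\right)^{2}\right) \left(-47\right) = \left(\left(-8\right) \frac{1}{33} + 8^{2}\right) \left(-47\right) = \left(- \frac{8}{33} + 64\right) \left(-47\right) = \frac{2104}{33} \left(-47\right) = - \frac{98888}{33}$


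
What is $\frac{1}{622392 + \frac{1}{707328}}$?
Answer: $\frac{707328}{440235288577} \approx 1.6067 \cdot 10^{-6}$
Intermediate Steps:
$\frac{1}{622392 + \frac{1}{707328}} = \frac{1}{\frac{440235288577}{707328}} = \frac{707328}{440235288577}$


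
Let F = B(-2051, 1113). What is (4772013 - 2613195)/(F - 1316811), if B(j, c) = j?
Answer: -37221/22739 ≈ -1.6369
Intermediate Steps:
F = -2051
(4772013 - 2613195)/(F - 1316811) = (4772013 - 2613195)/(-2051 - 1316811) = 2158818/(-1318862) = 2158818*(-1/1318862) = -37221/22739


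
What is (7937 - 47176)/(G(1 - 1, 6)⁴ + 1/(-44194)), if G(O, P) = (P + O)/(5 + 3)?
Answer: -221968430848/1789729 ≈ -1.2402e+5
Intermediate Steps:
G(O, P) = O/8 + P/8 (G(O, P) = (O + P)/8 = (O + P)*(⅛) = O/8 + P/8)
(7937 - 47176)/(G(1 - 1, 6)⁴ + 1/(-44194)) = (7937 - 47176)/(((1 - 1)/8 + (⅛)*6)⁴ + 1/(-44194)) = -39239/(((⅛)*0 + ¾)⁴ - 1/44194) = -39239/((0 + ¾)⁴ - 1/44194) = -39239/((¾)⁴ - 1/44194) = -39239/(81/256 - 1/44194) = -39239/1789729/5656832 = -39239*5656832/1789729 = -221968430848/1789729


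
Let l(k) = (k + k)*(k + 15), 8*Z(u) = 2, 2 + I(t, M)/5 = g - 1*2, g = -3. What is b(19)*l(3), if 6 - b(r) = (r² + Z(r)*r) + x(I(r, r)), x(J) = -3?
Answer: -38529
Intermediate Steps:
I(t, M) = -35 (I(t, M) = -10 + 5*(-3 - 1*2) = -10 + 5*(-3 - 2) = -10 + 5*(-5) = -10 - 25 = -35)
Z(u) = ¼ (Z(u) = (⅛)*2 = ¼)
l(k) = 2*k*(15 + k) (l(k) = (2*k)*(15 + k) = 2*k*(15 + k))
b(r) = 9 - r² - r/4 (b(r) = 6 - ((r² + r/4) - 3) = 6 - (-3 + r² + r/4) = 6 + (3 - r² - r/4) = 9 - r² - r/4)
b(19)*l(3) = (9 - 1*19² - ¼*19)*(2*3*(15 + 3)) = (9 - 1*361 - 19/4)*(2*3*18) = (9 - 361 - 19/4)*108 = -1427/4*108 = -38529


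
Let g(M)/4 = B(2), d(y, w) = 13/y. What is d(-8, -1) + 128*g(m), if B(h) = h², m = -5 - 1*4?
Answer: 16371/8 ≈ 2046.4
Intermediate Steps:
m = -9 (m = -5 - 4 = -9)
g(M) = 16 (g(M) = 4*2² = 4*4 = 16)
d(-8, -1) + 128*g(m) = 13/(-8) + 128*16 = 13*(-⅛) + 2048 = -13/8 + 2048 = 16371/8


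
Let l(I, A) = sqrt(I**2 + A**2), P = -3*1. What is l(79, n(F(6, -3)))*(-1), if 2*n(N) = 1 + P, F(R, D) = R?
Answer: -sqrt(6242) ≈ -79.006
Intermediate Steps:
P = -3
n(N) = -1 (n(N) = (1 - 3)/2 = (1/2)*(-2) = -1)
l(I, A) = sqrt(A**2 + I**2)
l(79, n(F(6, -3)))*(-1) = sqrt((-1)**2 + 79**2)*(-1) = sqrt(1 + 6241)*(-1) = sqrt(6242)*(-1) = -sqrt(6242)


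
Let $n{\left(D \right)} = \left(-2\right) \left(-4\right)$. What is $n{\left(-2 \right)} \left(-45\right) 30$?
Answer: $-10800$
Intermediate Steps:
$n{\left(D \right)} = 8$
$n{\left(-2 \right)} \left(-45\right) 30 = 8 \left(-45\right) 30 = \left(-360\right) 30 = -10800$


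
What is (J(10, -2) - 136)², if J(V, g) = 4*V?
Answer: 9216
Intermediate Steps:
(J(10, -2) - 136)² = (4*10 - 136)² = (40 - 136)² = (-96)² = 9216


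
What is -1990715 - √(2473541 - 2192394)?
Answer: -1990715 - √281147 ≈ -1.9912e+6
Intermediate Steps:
-1990715 - √(2473541 - 2192394) = -1990715 - √281147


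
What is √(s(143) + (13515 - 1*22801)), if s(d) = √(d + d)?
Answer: √(-9286 + √286) ≈ 96.276*I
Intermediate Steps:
s(d) = √2*√d (s(d) = √(2*d) = √2*√d)
√(s(143) + (13515 - 1*22801)) = √(√2*√143 + (13515 - 1*22801)) = √(√286 + (13515 - 22801)) = √(√286 - 9286) = √(-9286 + √286)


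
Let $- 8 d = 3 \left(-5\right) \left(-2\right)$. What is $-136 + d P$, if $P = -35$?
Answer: $- \frac{19}{4} \approx -4.75$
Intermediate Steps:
$d = - \frac{15}{4}$ ($d = - \frac{3 \left(-5\right) \left(-2\right)}{8} = - \frac{\left(-15\right) \left(-2\right)}{8} = \left(- \frac{1}{8}\right) 30 = - \frac{15}{4} \approx -3.75$)
$-136 + d P = -136 - - \frac{525}{4} = -136 + \frac{525}{4} = - \frac{19}{4}$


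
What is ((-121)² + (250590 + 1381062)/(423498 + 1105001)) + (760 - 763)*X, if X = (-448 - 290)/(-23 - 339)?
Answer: 4049157729098/276658319 ≈ 14636.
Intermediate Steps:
X = 369/181 (X = -738/(-362) = -738*(-1/362) = 369/181 ≈ 2.0387)
((-121)² + (250590 + 1381062)/(423498 + 1105001)) + (760 - 763)*X = ((-121)² + (250590 + 1381062)/(423498 + 1105001)) + (760 - 763)*(369/181) = (14641 + 1631652/1528499) - 3*369/181 = (14641 + 1631652*(1/1528499)) - 1107/181 = (14641 + 1631652/1528499) - 1107/181 = 22380385511/1528499 - 1107/181 = 4049157729098/276658319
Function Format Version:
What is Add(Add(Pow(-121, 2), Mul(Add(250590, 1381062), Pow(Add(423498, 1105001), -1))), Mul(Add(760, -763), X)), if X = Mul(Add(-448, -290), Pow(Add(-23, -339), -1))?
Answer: Rational(4049157729098, 276658319) ≈ 14636.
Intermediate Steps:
X = Rational(369, 181) (X = Mul(-738, Pow(-362, -1)) = Mul(-738, Rational(-1, 362)) = Rational(369, 181) ≈ 2.0387)
Add(Add(Pow(-121, 2), Mul(Add(250590, 1381062), Pow(Add(423498, 1105001), -1))), Mul(Add(760, -763), X)) = Add(Add(Pow(-121, 2), Mul(Add(250590, 1381062), Pow(Add(423498, 1105001), -1))), Mul(Add(760, -763), Rational(369, 181))) = Add(Add(14641, Mul(1631652, Pow(1528499, -1))), Mul(-3, Rational(369, 181))) = Add(Add(14641, Mul(1631652, Rational(1, 1528499))), Rational(-1107, 181)) = Add(Add(14641, Rational(1631652, 1528499)), Rational(-1107, 181)) = Add(Rational(22380385511, 1528499), Rational(-1107, 181)) = Rational(4049157729098, 276658319)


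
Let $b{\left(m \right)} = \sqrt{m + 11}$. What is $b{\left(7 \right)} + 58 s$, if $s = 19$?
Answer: $1102 + 3 \sqrt{2} \approx 1106.2$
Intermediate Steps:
$b{\left(m \right)} = \sqrt{11 + m}$
$b{\left(7 \right)} + 58 s = \sqrt{11 + 7} + 58 \cdot 19 = \sqrt{18} + 1102 = 3 \sqrt{2} + 1102 = 1102 + 3 \sqrt{2}$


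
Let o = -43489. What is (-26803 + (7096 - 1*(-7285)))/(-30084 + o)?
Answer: 12422/73573 ≈ 0.16884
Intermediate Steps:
(-26803 + (7096 - 1*(-7285)))/(-30084 + o) = (-26803 + (7096 - 1*(-7285)))/(-30084 - 43489) = (-26803 + (7096 + 7285))/(-73573) = (-26803 + 14381)*(-1/73573) = -12422*(-1/73573) = 12422/73573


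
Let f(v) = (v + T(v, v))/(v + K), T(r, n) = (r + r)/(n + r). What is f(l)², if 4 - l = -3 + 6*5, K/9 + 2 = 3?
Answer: 121/49 ≈ 2.4694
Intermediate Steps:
K = 9 (K = -18 + 9*3 = -18 + 27 = 9)
T(r, n) = 2*r/(n + r) (T(r, n) = (2*r)/(n + r) = 2*r/(n + r))
l = -23 (l = 4 - (-3 + 6*5) = 4 - (-3 + 30) = 4 - 1*27 = 4 - 27 = -23)
f(v) = (1 + v)/(9 + v) (f(v) = (v + 2*v/(v + v))/(v + 9) = (v + 2*v/((2*v)))/(9 + v) = (v + 2*v*(1/(2*v)))/(9 + v) = (v + 1)/(9 + v) = (1 + v)/(9 + v))
f(l)² = ((1 - 23)/(9 - 23))² = (-22/(-14))² = (-1/14*(-22))² = (11/7)² = 121/49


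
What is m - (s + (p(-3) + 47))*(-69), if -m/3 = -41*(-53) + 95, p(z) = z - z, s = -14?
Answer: -4527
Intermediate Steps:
p(z) = 0
m = -6804 (m = -3*(-41*(-53) + 95) = -3*(2173 + 95) = -3*2268 = -6804)
m - (s + (p(-3) + 47))*(-69) = -6804 - (-14 + (0 + 47))*(-69) = -6804 - (-14 + 47)*(-69) = -6804 - 33*(-69) = -6804 - 1*(-2277) = -6804 + 2277 = -4527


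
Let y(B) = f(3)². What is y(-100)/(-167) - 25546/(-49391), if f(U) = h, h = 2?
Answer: 4068618/8248297 ≈ 0.49327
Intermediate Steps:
f(U) = 2
y(B) = 4 (y(B) = 2² = 4)
y(-100)/(-167) - 25546/(-49391) = 4/(-167) - 25546/(-49391) = 4*(-1/167) - 25546*(-1/49391) = -4/167 + 25546/49391 = 4068618/8248297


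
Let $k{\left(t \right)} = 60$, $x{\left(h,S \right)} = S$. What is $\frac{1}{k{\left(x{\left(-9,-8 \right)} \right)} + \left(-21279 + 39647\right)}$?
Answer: $\frac{1}{18428} \approx 5.4265 \cdot 10^{-5}$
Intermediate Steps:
$\frac{1}{k{\left(x{\left(-9,-8 \right)} \right)} + \left(-21279 + 39647\right)} = \frac{1}{60 + \left(-21279 + 39647\right)} = \frac{1}{60 + 18368} = \frac{1}{18428}$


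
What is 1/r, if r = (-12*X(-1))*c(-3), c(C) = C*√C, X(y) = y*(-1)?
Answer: -I*√3/108 ≈ -0.016037*I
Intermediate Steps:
X(y) = -y
c(C) = C^(3/2)
r = 36*I*√3 (r = (-(-12)*(-1))*(-3)^(3/2) = (-12*1)*(-3*I*√3) = -(-36)*I*√3 = 36*I*√3 ≈ 62.354*I)
1/r = 1/(36*I*√3) = -I*√3/108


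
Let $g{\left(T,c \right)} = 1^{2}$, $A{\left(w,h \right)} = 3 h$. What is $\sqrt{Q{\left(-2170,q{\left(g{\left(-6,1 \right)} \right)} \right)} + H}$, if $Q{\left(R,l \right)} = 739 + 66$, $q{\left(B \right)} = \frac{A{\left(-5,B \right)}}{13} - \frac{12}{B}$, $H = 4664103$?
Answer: $2 \sqrt{1166227} \approx 2159.8$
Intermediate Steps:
$g{\left(T,c \right)} = 1$
$q{\left(B \right)} = - \frac{12}{B} + \frac{3 B}{13}$ ($q{\left(B \right)} = \frac{3 B}{13} - \frac{12}{B} = - \frac{12}{B} + \frac{3 B}{13}$)
$Q{\left(R,l \right)} = 805$
$\sqrt{Q{\left(-2170,q{\left(g{\left(-6,1 \right)} \right)} \right)} + H} = \sqrt{805 + 4664103} = \sqrt{4664908} = 2 \sqrt{1166227}$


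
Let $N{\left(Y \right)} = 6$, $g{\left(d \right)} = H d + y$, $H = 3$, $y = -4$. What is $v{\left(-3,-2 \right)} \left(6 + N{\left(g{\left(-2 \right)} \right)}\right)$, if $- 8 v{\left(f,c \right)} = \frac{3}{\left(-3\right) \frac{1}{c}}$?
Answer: $-3$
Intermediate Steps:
$g{\left(d \right)} = -4 + 3 d$ ($g{\left(d \right)} = 3 d - 4 = -4 + 3 d$)
$v{\left(f,c \right)} = \frac{c}{8}$ ($v{\left(f,c \right)} = - \frac{3 \frac{1}{\left(-3\right) \frac{1}{c}}}{8} = - \frac{3 \left(- \frac{c}{3}\right)}{8} = - \frac{\left(-1\right) c}{8} = \frac{c}{8}$)
$v{\left(-3,-2 \right)} \left(6 + N{\left(g{\left(-2 \right)} \right)}\right) = \frac{1}{8} \left(-2\right) \left(6 + 6\right) = \left(- \frac{1}{4}\right) 12 = -3$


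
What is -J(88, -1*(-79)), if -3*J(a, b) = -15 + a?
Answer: 73/3 ≈ 24.333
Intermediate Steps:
J(a, b) = 5 - a/3 (J(a, b) = -(-15 + a)/3 = 5 - a/3)
-J(88, -1*(-79)) = -(5 - 1/3*88) = -(5 - 88/3) = -1*(-73/3) = 73/3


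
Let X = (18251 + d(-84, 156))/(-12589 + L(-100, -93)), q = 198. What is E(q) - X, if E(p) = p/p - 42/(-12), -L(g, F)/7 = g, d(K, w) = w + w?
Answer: 144127/23778 ≈ 6.0614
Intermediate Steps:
d(K, w) = 2*w
L(g, F) = -7*g
E(p) = 9/2 (E(p) = 1 - 42*(-1/12) = 1 + 7/2 = 9/2)
X = -18563/11889 (X = (18251 + 2*156)/(-12589 - 7*(-100)) = (18251 + 312)/(-12589 + 700) = 18563/(-11889) = 18563*(-1/11889) = -18563/11889 ≈ -1.5614)
E(q) - X = 9/2 - 1*(-18563/11889) = 9/2 + 18563/11889 = 144127/23778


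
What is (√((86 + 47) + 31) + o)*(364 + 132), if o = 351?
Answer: 174096 + 992*√41 ≈ 1.8045e+5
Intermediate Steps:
(√((86 + 47) + 31) + o)*(364 + 132) = (√((86 + 47) + 31) + 351)*(364 + 132) = (√(133 + 31) + 351)*496 = (√164 + 351)*496 = (2*√41 + 351)*496 = (351 + 2*√41)*496 = 174096 + 992*√41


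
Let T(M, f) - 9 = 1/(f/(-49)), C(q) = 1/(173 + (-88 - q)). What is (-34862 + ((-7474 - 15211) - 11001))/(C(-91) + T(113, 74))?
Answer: -446384576/54333 ≈ -8215.7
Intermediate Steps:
C(q) = 1/(85 - q)
T(M, f) = 9 - 49/f (T(M, f) = 9 + 1/(f/(-49)) = 9 + 1/(f*(-1/49)) = 9 + 1/(-f/49) = 9 - 49/f)
(-34862 + ((-7474 - 15211) - 11001))/(C(-91) + T(113, 74)) = (-34862 + ((-7474 - 15211) - 11001))/(-1/(-85 - 91) + (9 - 49/74)) = (-34862 + (-22685 - 11001))/(-1/(-176) + (9 - 49*1/74)) = (-34862 - 33686)/(-1*(-1/176) + (9 - 49/74)) = -68548/(1/176 + 617/74) = -68548/54333/6512 = -68548*6512/54333 = -446384576/54333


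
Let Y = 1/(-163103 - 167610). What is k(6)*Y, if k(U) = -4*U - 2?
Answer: 26/330713 ≈ 7.8618e-5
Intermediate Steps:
Y = -1/330713 (Y = 1/(-330713) = -1/330713 ≈ -3.0238e-6)
k(U) = -2 - 4*U
k(6)*Y = (-2 - 4*6)*(-1/330713) = (-2 - 24)*(-1/330713) = -26*(-1/330713) = 26/330713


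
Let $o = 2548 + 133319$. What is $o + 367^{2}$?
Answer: $270556$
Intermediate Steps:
$o = 135867$
$o + 367^{2} = 135867 + 367^{2} = 135867 + 134689 = 270556$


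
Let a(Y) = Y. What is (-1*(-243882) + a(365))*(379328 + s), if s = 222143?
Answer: 146907487337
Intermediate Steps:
(-1*(-243882) + a(365))*(379328 + s) = (-1*(-243882) + 365)*(379328 + 222143) = (243882 + 365)*601471 = 244247*601471 = 146907487337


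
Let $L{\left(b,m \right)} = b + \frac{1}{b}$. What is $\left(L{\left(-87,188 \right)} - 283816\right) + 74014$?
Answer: $- \frac{18260344}{87} \approx -2.0989 \cdot 10^{5}$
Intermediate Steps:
$\left(L{\left(-87,188 \right)} - 283816\right) + 74014 = \left(\left(-87 + \frac{1}{-87}\right) - 283816\right) + 74014 = \left(\left(-87 - \frac{1}{87}\right) - 283816\right) + 74014 = \left(- \frac{7570}{87} - 283816\right) + 74014 = - \frac{24699562}{87} + 74014 = - \frac{18260344}{87}$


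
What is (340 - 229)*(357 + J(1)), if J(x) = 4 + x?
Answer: 40182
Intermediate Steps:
(340 - 229)*(357 + J(1)) = (340 - 229)*(357 + (4 + 1)) = 111*(357 + 5) = 111*362 = 40182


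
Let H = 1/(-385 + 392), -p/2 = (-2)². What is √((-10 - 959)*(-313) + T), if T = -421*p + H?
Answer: 4*√939162/7 ≈ 553.77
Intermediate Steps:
p = -8 (p = -2*(-2)² = -2*4 = -8)
H = ⅐ (H = 1/7 = ⅐ ≈ 0.14286)
T = 23577/7 (T = -421*(-8) + ⅐ = 3368 + ⅐ = 23577/7 ≈ 3368.1)
√((-10 - 959)*(-313) + T) = √((-10 - 959)*(-313) + 23577/7) = √(-969*(-313) + 23577/7) = √(303297 + 23577/7) = √(2146656/7) = 4*√939162/7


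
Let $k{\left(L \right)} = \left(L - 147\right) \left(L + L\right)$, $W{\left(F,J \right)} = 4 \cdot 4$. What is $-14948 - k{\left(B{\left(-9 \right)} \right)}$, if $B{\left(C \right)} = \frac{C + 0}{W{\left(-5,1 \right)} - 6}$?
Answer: $- \frac{760711}{50} \approx -15214.0$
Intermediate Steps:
$W{\left(F,J \right)} = 16$
$B{\left(C \right)} = \frac{C}{10}$ ($B{\left(C \right)} = \frac{C + 0}{16 - 6} = \frac{C}{10}$)
$k{\left(L \right)} = 2 L \left(-147 + L\right)$ ($k{\left(L \right)} = \left(-147 + L\right) 2 L = 2 L \left(-147 + L\right)$)
$-14948 - k{\left(B{\left(-9 \right)} \right)} = -14948 - 2 \cdot \frac{1}{10} \left(-9\right) \left(-147 + \frac{1}{10} \left(-9\right)\right) = -14948 - 2 \left(- \frac{9}{10}\right) \left(-147 - \frac{9}{10}\right) = -14948 - 2 \left(- \frac{9}{10}\right) \left(- \frac{1479}{10}\right) = -14948 - \frac{13311}{50} = - \frac{760711}{50}$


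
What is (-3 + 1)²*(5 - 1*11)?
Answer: -24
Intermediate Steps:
(-3 + 1)²*(5 - 1*11) = (-2)²*(5 - 11) = 4*(-6) = -24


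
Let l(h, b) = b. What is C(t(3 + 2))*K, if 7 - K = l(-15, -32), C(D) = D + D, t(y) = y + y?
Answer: 780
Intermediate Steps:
t(y) = 2*y
C(D) = 2*D
K = 39 (K = 7 - 1*(-32) = 7 + 32 = 39)
C(t(3 + 2))*K = (2*(2*(3 + 2)))*39 = (2*(2*5))*39 = (2*10)*39 = 20*39 = 780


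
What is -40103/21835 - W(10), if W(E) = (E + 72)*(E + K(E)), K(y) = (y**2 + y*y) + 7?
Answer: -388572093/21835 ≈ -17796.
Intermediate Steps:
K(y) = 7 + 2*y**2 (K(y) = (y**2 + y**2) + 7 = 2*y**2 + 7 = 7 + 2*y**2)
W(E) = (72 + E)*(7 + E + 2*E**2) (W(E) = (E + 72)*(E + (7 + 2*E**2)) = (72 + E)*(7 + E + 2*E**2))
-40103/21835 - W(10) = -40103/21835 - (504 + 2*10**3 + 79*10 + 145*10**2) = -40103*1/21835 - (504 + 2*1000 + 790 + 145*100) = -40103/21835 - (504 + 2000 + 790 + 14500) = -40103/21835 - 1*17794 = -40103/21835 - 17794 = -388572093/21835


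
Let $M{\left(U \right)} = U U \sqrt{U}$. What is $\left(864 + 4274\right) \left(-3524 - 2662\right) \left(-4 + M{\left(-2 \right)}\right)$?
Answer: $127134672 - 127134672 i \sqrt{2} \approx 1.2713 \cdot 10^{8} - 1.798 \cdot 10^{8} i$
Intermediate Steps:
$M{\left(U \right)} = U^{\frac{5}{2}}$ ($M{\left(U \right)} = U^{2} \sqrt{U} = U^{\frac{5}{2}}$)
$\left(864 + 4274\right) \left(-3524 - 2662\right) \left(-4 + M{\left(-2 \right)}\right) = \left(864 + 4274\right) \left(-3524 - 2662\right) \left(-4 + \left(-2\right)^{\frac{5}{2}}\right) = 5138 \left(-6186\right) \left(-4 + 4 i \sqrt{2}\right) = - 31783668 \left(-4 + 4 i \sqrt{2}\right) = 127134672 - 127134672 i \sqrt{2}$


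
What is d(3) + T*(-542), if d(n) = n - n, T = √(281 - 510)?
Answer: -542*I*√229 ≈ -8202.0*I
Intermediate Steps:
T = I*√229 (T = √(-229) = I*√229 ≈ 15.133*I)
d(n) = 0
d(3) + T*(-542) = 0 + (I*√229)*(-542) = 0 - 542*I*√229 = -542*I*√229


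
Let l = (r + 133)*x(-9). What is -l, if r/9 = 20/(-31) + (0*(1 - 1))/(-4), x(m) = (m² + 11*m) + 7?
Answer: 43373/31 ≈ 1399.1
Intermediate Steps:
x(m) = 7 + m² + 11*m
r = -180/31 (r = 9*(20/(-31) + (0*(1 - 1))/(-4)) = 9*(20*(-1/31) + (0*0)*(-¼)) = 9*(-20/31 + 0*(-¼)) = 9*(-20/31 + 0) = 9*(-20/31) = -180/31 ≈ -5.8064)
l = -43373/31 (l = (-180/31 + 133)*(7 + (-9)² + 11*(-9)) = 3943*(7 + 81 - 99)/31 = (3943/31)*(-11) = -43373/31 ≈ -1399.1)
-l = -1*(-43373/31) = 43373/31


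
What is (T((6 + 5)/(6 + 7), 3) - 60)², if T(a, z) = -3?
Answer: 3969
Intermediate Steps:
(T((6 + 5)/(6 + 7), 3) - 60)² = (-3 - 60)² = (-63)² = 3969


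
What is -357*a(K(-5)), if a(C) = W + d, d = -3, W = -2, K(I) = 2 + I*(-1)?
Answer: 1785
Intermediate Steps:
K(I) = 2 - I
a(C) = -5 (a(C) = -2 - 3 = -5)
-357*a(K(-5)) = -357*(-5) = 1785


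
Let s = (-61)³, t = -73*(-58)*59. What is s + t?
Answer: 22825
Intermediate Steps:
t = 249806 (t = 4234*59 = 249806)
s = -226981
s + t = -226981 + 249806 = 22825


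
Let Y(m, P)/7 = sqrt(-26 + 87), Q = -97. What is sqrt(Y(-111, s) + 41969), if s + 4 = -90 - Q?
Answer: sqrt(41969 + 7*sqrt(61)) ≈ 205.00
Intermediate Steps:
s = 3 (s = -4 + (-90 - 1*(-97)) = -4 + (-90 + 97) = -4 + 7 = 3)
Y(m, P) = 7*sqrt(61) (Y(m, P) = 7*sqrt(-26 + 87) = 7*sqrt(61))
sqrt(Y(-111, s) + 41969) = sqrt(7*sqrt(61) + 41969) = sqrt(41969 + 7*sqrt(61))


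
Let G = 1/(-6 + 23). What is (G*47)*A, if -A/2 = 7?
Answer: -658/17 ≈ -38.706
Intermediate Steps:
A = -14 (A = -2*7 = -14)
G = 1/17 ≈ 0.058824
(G*47)*A = ((1/17)*47)*(-14) = (47/17)*(-14) = -658/17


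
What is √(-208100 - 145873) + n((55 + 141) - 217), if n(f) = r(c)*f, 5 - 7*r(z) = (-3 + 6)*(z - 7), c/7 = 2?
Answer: 48 + I*√353973 ≈ 48.0 + 594.96*I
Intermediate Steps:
c = 14 (c = 7*2 = 14)
r(z) = 26/7 - 3*z/7 (r(z) = 5/7 - (-3 + 6)*(z - 7)/7 = 5/7 - 3*(-7 + z)/7 = 5/7 - (-21 + 3*z)/7 = 5/7 + (3 - 3*z/7) = 26/7 - 3*z/7)
n(f) = -16*f/7 (n(f) = (26/7 - 3/7*14)*f = (26/7 - 6)*f = -16*f/7)
√(-208100 - 145873) + n((55 + 141) - 217) = √(-208100 - 145873) - 16*((55 + 141) - 217)/7 = √(-353973) - 16*(196 - 217)/7 = I*√353973 - 16/7*(-21) = I*√353973 + 48 = 48 + I*√353973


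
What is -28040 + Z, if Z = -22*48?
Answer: -29096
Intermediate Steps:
Z = -1056
-28040 + Z = -28040 - 1056 = -29096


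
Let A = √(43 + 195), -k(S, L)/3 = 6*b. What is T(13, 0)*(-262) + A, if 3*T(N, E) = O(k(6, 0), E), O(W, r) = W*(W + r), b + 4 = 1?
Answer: -254664 + √238 ≈ -2.5465e+5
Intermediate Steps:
b = -3 (b = -4 + 1 = -3)
k(S, L) = 54 (k(S, L) = -18*(-3) = -3*(-18) = 54)
A = √238 ≈ 15.427
T(N, E) = 972 + 18*E (T(N, E) = (54*(54 + E))/3 = (2916 + 54*E)/3 = 972 + 18*E)
T(13, 0)*(-262) + A = (972 + 18*0)*(-262) + √238 = (972 + 0)*(-262) + √238 = 972*(-262) + √238 = -254664 + √238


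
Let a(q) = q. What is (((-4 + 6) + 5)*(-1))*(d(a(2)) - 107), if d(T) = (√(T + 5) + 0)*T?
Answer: 749 - 14*√7 ≈ 711.96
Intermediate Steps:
d(T) = T*√(5 + T) (d(T) = (√(5 + T) + 0)*T = √(5 + T)*T = T*√(5 + T))
(((-4 + 6) + 5)*(-1))*(d(a(2)) - 107) = (((-4 + 6) + 5)*(-1))*(2*√(5 + 2) - 107) = ((2 + 5)*(-1))*(2*√7 - 107) = (7*(-1))*(-107 + 2*√7) = -7*(-107 + 2*√7) = 749 - 14*√7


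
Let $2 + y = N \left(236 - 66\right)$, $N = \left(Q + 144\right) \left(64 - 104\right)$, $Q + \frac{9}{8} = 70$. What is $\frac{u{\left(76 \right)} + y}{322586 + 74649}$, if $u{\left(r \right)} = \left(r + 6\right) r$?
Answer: $- \frac{288264}{79447} \approx -3.6284$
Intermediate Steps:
$Q = \frac{551}{8}$ ($Q = - \frac{9}{8} + 70 = \frac{551}{8} \approx 68.875$)
$u{\left(r \right)} = r \left(6 + r\right)$ ($u{\left(r \right)} = \left(6 + r\right) r = r \left(6 + r\right)$)
$N = -8515$ ($N = \left(\frac{551}{8} + 144\right) \left(64 - 104\right) = \frac{1703}{8} \left(-40\right) = -8515$)
$y = -1447552$ ($y = -2 - 8515 \left(236 - 66\right) = -2 - 1447550 = -1447552$)
$\frac{u{\left(76 \right)} + y}{322586 + 74649} = \frac{76 \left(6 + 76\right) - 1447552}{322586 + 74649} = \frac{76 \cdot 82 - 1447552}{397235} = \left(6232 - 1447552\right) \frac{1}{397235} = \left(-1441320\right) \frac{1}{397235} = - \frac{288264}{79447}$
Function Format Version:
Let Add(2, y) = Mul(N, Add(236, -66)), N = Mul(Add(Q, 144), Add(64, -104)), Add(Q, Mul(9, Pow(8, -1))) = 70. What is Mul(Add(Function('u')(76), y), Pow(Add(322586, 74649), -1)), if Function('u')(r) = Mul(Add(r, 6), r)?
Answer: Rational(-288264, 79447) ≈ -3.6284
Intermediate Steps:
Q = Rational(551, 8) (Q = Add(Rational(-9, 8), 70) = Rational(551, 8) ≈ 68.875)
Function('u')(r) = Mul(r, Add(6, r)) (Function('u')(r) = Mul(Add(6, r), r) = Mul(r, Add(6, r)))
N = -8515 (N = Mul(Add(Rational(551, 8), 144), Add(64, -104)) = Mul(Rational(1703, 8), -40) = -8515)
y = -1447552 (y = Add(-2, Mul(-8515, Add(236, -66))) = Add(-2, Mul(-8515, 170)) = Add(-2, -1447550) = -1447552)
Mul(Add(Function('u')(76), y), Pow(Add(322586, 74649), -1)) = Mul(Add(Mul(76, Add(6, 76)), -1447552), Pow(Add(322586, 74649), -1)) = Mul(Add(Mul(76, 82), -1447552), Pow(397235, -1)) = Mul(Add(6232, -1447552), Rational(1, 397235)) = Mul(-1441320, Rational(1, 397235)) = Rational(-288264, 79447)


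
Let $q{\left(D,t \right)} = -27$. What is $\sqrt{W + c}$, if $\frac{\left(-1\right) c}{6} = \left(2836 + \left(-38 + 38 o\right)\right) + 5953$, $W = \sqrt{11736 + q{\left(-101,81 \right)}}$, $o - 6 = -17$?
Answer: $\sqrt{-49998 + 3 \sqrt{1301}} \approx 223.36 i$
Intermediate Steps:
$o = -11$ ($o = 6 - 17 = -11$)
$W = 3 \sqrt{1301}$ ($W = \sqrt{11736 - 27} = \sqrt{11709} = 3 \sqrt{1301} \approx 108.21$)
$c = -49998$ ($c = - 6 \left(\left(2836 + \left(-38 + 38 \left(-11\right)\right)\right) + 5953\right) = - 6 \left(\left(2836 - 456\right) + 5953\right) = - 6 \left(2380 + 5953\right) = \left(-6\right) 8333 = -49998$)
$\sqrt{W + c} = \sqrt{3 \sqrt{1301} - 49998} = \sqrt{-49998 + 3 \sqrt{1301}}$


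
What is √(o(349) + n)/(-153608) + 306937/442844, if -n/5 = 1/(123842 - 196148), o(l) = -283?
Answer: 306937/442844 - I*√164396472162/3702260016 ≈ 0.6931 - 0.00010952*I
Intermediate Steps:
n = 5/72306 (n = -5/(123842 - 196148) = -5/(-72306) = -5*(-1/72306) = 5/72306 ≈ 6.9151e-5)
√(o(349) + n)/(-153608) + 306937/442844 = √(-283 + 5/72306)/(-153608) + 306937/442844 = √(-20462593/72306)*(-1/153608) + 306937*(1/442844) = (I*√164396472162/24102)*(-1/153608) + 306937/442844 = -I*√164396472162/3702260016 + 306937/442844 = 306937/442844 - I*√164396472162/3702260016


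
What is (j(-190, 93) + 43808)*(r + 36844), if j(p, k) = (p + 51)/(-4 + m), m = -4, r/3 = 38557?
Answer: 53472216545/8 ≈ 6.6840e+9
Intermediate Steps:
r = 115671 (r = 3*38557 = 115671)
j(p, k) = -51/8 - p/8 (j(p, k) = (p + 51)/(-4 - 4) = (51 + p)/(-8) = (51 + p)*(-⅛) = -51/8 - p/8)
(j(-190, 93) + 43808)*(r + 36844) = ((-51/8 - ⅛*(-190)) + 43808)*(115671 + 36844) = ((-51/8 + 95/4) + 43808)*152515 = (139/8 + 43808)*152515 = (350603/8)*152515 = 53472216545/8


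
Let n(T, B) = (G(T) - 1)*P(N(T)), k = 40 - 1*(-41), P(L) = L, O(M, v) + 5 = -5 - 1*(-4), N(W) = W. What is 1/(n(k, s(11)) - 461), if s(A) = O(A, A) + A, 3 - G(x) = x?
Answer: -1/6860 ≈ -0.00014577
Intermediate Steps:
G(x) = 3 - x
O(M, v) = -6 (O(M, v) = -5 + (-5 - 1*(-4)) = -5 + (-5 + 4) = -5 - 1 = -6)
k = 81 (k = 40 + 41 = 81)
s(A) = -6 + A
n(T, B) = T*(2 - T) (n(T, B) = ((3 - T) - 1)*T = (2 - T)*T = T*(2 - T))
1/(n(k, s(11)) - 461) = 1/(81*(2 - 1*81) - 461) = 1/(81*(2 - 81) - 461) = 1/(81*(-79) - 461) = 1/(-6399 - 461) = 1/(-6860) = -1/6860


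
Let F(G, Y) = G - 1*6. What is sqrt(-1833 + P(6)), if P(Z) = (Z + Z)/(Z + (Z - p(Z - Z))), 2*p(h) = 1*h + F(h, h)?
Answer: I*sqrt(45805)/5 ≈ 42.804*I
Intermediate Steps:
F(G, Y) = -6 + G (F(G, Y) = G - 6 = -6 + G)
p(h) = -3 + h (p(h) = (1*h + (-6 + h))/2 = (h + (-6 + h))/2 = (-6 + 2*h)/2 = -3 + h)
P(Z) = 2*Z/(3 + 2*Z) (P(Z) = (Z + Z)/(Z + (Z - (-3 + (Z - Z)))) = (2*Z)/(Z + (Z - (-3 + 0))) = (2*Z)/(Z + (Z - 1*(-3))) = (2*Z)/(Z + (Z + 3)) = (2*Z)/(Z + (3 + Z)) = (2*Z)/(3 + 2*Z) = 2*Z/(3 + 2*Z))
sqrt(-1833 + P(6)) = sqrt(-1833 + 2*6/(3 + 2*6)) = sqrt(-1833 + 2*6/(3 + 12)) = sqrt(-1833 + 2*6/15) = sqrt(-1833 + 2*6*(1/15)) = sqrt(-1833 + 4/5) = sqrt(-9161/5) = I*sqrt(45805)/5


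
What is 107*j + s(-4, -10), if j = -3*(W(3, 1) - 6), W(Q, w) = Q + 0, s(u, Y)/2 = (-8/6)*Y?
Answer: 2969/3 ≈ 989.67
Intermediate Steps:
s(u, Y) = -8*Y/3 (s(u, Y) = 2*((-8/6)*Y) = 2*((-4*⅓)*Y) = 2*(-4*Y/3) = -8*Y/3)
W(Q, w) = Q
j = 9 (j = -3*(3 - 6) = -3*(-3) = 9)
107*j + s(-4, -10) = 107*9 - 8/3*(-10) = 963 + 80/3 = 2969/3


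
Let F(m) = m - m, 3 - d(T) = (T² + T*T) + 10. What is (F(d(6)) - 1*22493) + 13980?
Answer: -8513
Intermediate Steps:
d(T) = -7 - 2*T² (d(T) = 3 - ((T² + T*T) + 10) = 3 - ((T² + T²) + 10) = 3 - (2*T² + 10) = 3 - (10 + 2*T²) = 3 + (-10 - 2*T²) = -7 - 2*T²)
F(m) = 0
(F(d(6)) - 1*22493) + 13980 = (0 - 1*22493) + 13980 = (0 - 22493) + 13980 = -22493 + 13980 = -8513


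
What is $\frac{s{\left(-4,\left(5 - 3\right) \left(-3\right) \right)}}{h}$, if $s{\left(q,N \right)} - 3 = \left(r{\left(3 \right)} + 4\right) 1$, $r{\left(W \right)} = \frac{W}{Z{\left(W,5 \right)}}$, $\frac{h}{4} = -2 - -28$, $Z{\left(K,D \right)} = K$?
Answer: $\frac{1}{13} \approx 0.076923$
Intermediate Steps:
$h = 104$ ($h = 4 \left(-2 - -28\right) = 4 \left(-2 + 28\right) = 4 \cdot 26 = 104$)
$r{\left(W \right)} = 1$ ($r{\left(W \right)} = \frac{W}{W} = 1$)
$s{\left(q,N \right)} = 8$ ($s{\left(q,N \right)} = 3 + \left(1 + 4\right) 1 = 3 + 5 \cdot 1 = 3 + 5 = 8$)
$\frac{s{\left(-4,\left(5 - 3\right) \left(-3\right) \right)}}{h} = \frac{8}{104} = 8 \cdot \frac{1}{104} = \frac{1}{13}$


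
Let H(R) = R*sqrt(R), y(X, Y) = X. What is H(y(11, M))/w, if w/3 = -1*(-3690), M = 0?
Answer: 11*sqrt(11)/11070 ≈ 0.0032957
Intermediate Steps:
w = 11070 (w = 3*(-1*(-3690)) = 3*3690 = 11070)
H(R) = R**(3/2)
H(y(11, M))/w = 11**(3/2)/11070 = (11*sqrt(11))*(1/11070) = 11*sqrt(11)/11070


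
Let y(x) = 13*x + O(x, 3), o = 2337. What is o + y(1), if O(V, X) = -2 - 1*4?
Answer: 2344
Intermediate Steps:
O(V, X) = -6 (O(V, X) = -2 - 4 = -6)
y(x) = -6 + 13*x (y(x) = 13*x - 6 = -6 + 13*x)
o + y(1) = 2337 + (-6 + 13*1) = 2337 + (-6 + 13) = 2337 + 7 = 2344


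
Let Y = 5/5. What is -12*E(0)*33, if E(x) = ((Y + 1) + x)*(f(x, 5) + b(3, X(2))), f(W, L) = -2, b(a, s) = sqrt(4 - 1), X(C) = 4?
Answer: 1584 - 792*sqrt(3) ≈ 212.22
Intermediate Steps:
Y = 1 (Y = 5*(1/5) = 1)
b(a, s) = sqrt(3)
E(x) = (-2 + sqrt(3))*(2 + x) (E(x) = ((1 + 1) + x)*(-2 + sqrt(3)) = (2 + x)*(-2 + sqrt(3)) = (-2 + sqrt(3))*(2 + x))
-12*E(0)*33 = -12*(-4 - 2*0 + 2*sqrt(3) + 0*sqrt(3))*33 = -12*(-4 + 0 + 2*sqrt(3) + 0)*33 = -12*(-4 + 2*sqrt(3))*33 = (48 - 24*sqrt(3))*33 = 1584 - 792*sqrt(3)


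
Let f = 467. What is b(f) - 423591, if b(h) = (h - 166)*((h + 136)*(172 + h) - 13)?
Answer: 115552913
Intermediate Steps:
b(h) = (-166 + h)*(-13 + (136 + h)*(172 + h)) (b(h) = (-166 + h)*((136 + h)*(172 + h) - 13) = (-166 + h)*(-13 + (136 + h)*(172 + h)))
b(f) - 423591 = (-3880914 + 467³ - 27749*467 + 142*467²) - 423591 = (-3880914 + 101847563 - 12958783 + 142*218089) - 423591 = (-3880914 + 101847563 - 12958783 + 30968638) - 423591 = 115976504 - 423591 = 115552913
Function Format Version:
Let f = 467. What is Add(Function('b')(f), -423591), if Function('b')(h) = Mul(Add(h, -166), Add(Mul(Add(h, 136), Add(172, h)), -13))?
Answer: 115552913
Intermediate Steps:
Function('b')(h) = Mul(Add(-166, h), Add(-13, Mul(Add(136, h), Add(172, h)))) (Function('b')(h) = Mul(Add(-166, h), Add(Mul(Add(136, h), Add(172, h)), -13)) = Mul(Add(-166, h), Add(-13, Mul(Add(136, h), Add(172, h)))))
Add(Function('b')(f), -423591) = Add(Add(-3880914, Pow(467, 3), Mul(-27749, 467), Mul(142, Pow(467, 2))), -423591) = Add(Add(-3880914, 101847563, -12958783, Mul(142, 218089)), -423591) = Add(Add(-3880914, 101847563, -12958783, 30968638), -423591) = Add(115976504, -423591) = 115552913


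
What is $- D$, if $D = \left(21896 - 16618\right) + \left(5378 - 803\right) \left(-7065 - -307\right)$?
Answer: $30912572$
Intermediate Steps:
$D = -30912572$ ($D = \left(21896 - 16618\right) + 4575 \left(-7065 + \left(-23 + 330\right)\right) = 5278 + 4575 \left(-7065 + 307\right) = 5278 + 4575 \left(-6758\right) = 5278 - 30917850 = -30912572$)
$- D = \left(-1\right) \left(-30912572\right) = 30912572$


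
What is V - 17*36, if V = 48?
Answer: -564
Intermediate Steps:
V - 17*36 = 48 - 17*36 = 48 - 612 = -564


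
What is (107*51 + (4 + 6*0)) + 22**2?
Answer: 5945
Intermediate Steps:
(107*51 + (4 + 6*0)) + 22**2 = (5457 + (4 + 0)) + 484 = (5457 + 4) + 484 = 5461 + 484 = 5945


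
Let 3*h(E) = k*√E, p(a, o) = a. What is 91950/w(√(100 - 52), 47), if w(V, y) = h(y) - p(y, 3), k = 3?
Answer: -45975/23 - 45975*√47/1081 ≈ -2290.5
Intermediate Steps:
h(E) = √E (h(E) = (3*√E)/3 = √E)
w(V, y) = √y - y
91950/w(√(100 - 52), 47) = 91950/(√47 - 1*47) = 91950/(√47 - 47) = 91950/(-47 + √47)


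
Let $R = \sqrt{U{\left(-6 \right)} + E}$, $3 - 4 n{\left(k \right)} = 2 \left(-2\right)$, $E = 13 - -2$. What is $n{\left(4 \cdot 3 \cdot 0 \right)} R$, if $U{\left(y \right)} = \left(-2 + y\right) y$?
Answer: $\frac{21 \sqrt{7}}{4} \approx 13.89$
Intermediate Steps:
$U{\left(y \right)} = y \left(-2 + y\right)$
$E = 15$ ($E = 13 + \left(-25 + 27\right) = 13 + 2 = 15$)
$n{\left(k \right)} = \frac{7}{4}$ ($n{\left(k \right)} = \frac{3}{4} - \frac{2 \left(-2\right)}{4} = \frac{3}{4} - -1 = \frac{3}{4} + 1 = \frac{7}{4}$)
$R = 3 \sqrt{7}$ ($R = \sqrt{- 6 \left(-2 - 6\right) + 15} = \sqrt{\left(-6\right) \left(-8\right) + 15} = \sqrt{48 + 15} = \sqrt{63} = 3 \sqrt{7} \approx 7.9373$)
$n{\left(4 \cdot 3 \cdot 0 \right)} R = \frac{7 \cdot 3 \sqrt{7}}{4} = \frac{21 \sqrt{7}}{4}$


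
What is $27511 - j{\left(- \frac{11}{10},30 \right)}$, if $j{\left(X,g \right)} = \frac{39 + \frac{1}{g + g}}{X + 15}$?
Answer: $\frac{22941833}{834} \approx 27508.0$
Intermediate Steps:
$j{\left(X,g \right)} = \frac{39 + \frac{1}{2 g}}{15 + X}$
$27511 - j{\left(- \frac{11}{10},30 \right)} = 27511 - \frac{1 + 78 \cdot 30}{2 \cdot 30 \left(15 - \frac{11}{10}\right)} = 27511 - \frac{1}{2} \cdot \frac{1}{30} \frac{1}{15 - \frac{11}{10}} \left(1 + 2340\right) = 27511 - \frac{1}{2} \cdot \frac{1}{30} \frac{1}{15 - \frac{11}{10}} \cdot 2341 = 27511 - \frac{1}{2} \cdot \frac{1}{30} \frac{1}{\frac{139}{10}} \cdot 2341 = 27511 - \frac{1}{2} \cdot \frac{1}{30} \cdot \frac{10}{139} \cdot 2341 = 27511 - \frac{2341}{834} = \frac{22941833}{834}$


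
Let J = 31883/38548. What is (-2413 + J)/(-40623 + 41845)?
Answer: -92984441/47105656 ≈ -1.9740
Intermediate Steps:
J = 31883/38548 (J = 31883*(1/38548) = 31883/38548 ≈ 0.82710)
(-2413 + J)/(-40623 + 41845) = (-2413 + 31883/38548)/(-40623 + 41845) = -92984441/38548/1222 = -92984441/38548*1/1222 = -92984441/47105656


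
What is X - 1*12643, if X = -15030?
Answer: -27673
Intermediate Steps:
X - 1*12643 = -15030 - 1*12643 = -15030 - 12643 = -27673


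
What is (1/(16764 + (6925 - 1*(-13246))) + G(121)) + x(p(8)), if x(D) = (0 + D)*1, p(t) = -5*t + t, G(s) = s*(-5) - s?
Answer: -27996729/36935 ≈ -758.00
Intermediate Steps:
G(s) = -6*s (G(s) = -5*s - s = -6*s)
p(t) = -4*t
x(D) = D (x(D) = D*1 = D)
(1/(16764 + (6925 - 1*(-13246))) + G(121)) + x(p(8)) = (1/(16764 + (6925 - 1*(-13246))) - 6*121) - 4*8 = (1/(16764 + (6925 + 13246)) - 726) - 32 = (1/(16764 + 20171) - 726) - 32 = (1/36935 - 726) - 32 = -26814809/36935 - 32 = -27996729/36935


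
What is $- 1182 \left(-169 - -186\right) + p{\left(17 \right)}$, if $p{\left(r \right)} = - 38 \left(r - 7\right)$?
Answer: $-20474$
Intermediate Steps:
$p{\left(r \right)} = 266 - 38 r$ ($p{\left(r \right)} = - 38 \left(-7 + r\right) = 266 - 38 r$)
$- 1182 \left(-169 - -186\right) + p{\left(17 \right)} = - 1182 \left(-169 - -186\right) + \left(266 - 646\right) = - 1182 \left(-169 + 186\right) + \left(266 - 646\right) = \left(-1182\right) 17 - 380 = -20094 - 380 = -20474$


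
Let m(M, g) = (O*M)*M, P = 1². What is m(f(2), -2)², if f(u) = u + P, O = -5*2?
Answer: 8100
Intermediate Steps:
P = 1
O = -10
f(u) = 1 + u (f(u) = u + 1 = 1 + u)
m(M, g) = -10*M² (m(M, g) = (-10*M)*M = -10*M²)
m(f(2), -2)² = (-10*(1 + 2)²)² = (-10*3²)² = (-10*9)² = (-90)² = 8100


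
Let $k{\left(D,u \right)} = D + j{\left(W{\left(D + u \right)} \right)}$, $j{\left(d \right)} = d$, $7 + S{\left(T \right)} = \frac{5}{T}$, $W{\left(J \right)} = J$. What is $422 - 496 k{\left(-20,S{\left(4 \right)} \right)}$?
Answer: $23114$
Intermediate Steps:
$S{\left(T \right)} = -7 + \frac{5}{T}$
$k{\left(D,u \right)} = u + 2 D$ ($k{\left(D,u \right)} = D + \left(D + u\right) = u + 2 D$)
$422 - 496 k{\left(-20,S{\left(4 \right)} \right)} = 422 - 496 \left(\left(-7 + \frac{5}{4}\right) + 2 \left(-20\right)\right) = 422 - 496 \left(\left(-7 + 5 \cdot \frac{1}{4}\right) - 40\right) = 422 - 496 \left(\left(-7 + \frac{5}{4}\right) - 40\right) = 422 - 496 \left(- \frac{23}{4} - 40\right) = 422 - -22692 = 422 + 22692 = 23114$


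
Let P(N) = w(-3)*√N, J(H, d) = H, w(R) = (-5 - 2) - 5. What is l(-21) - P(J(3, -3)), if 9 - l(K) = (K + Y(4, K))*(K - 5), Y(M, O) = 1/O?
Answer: -11303/21 + 12*√3 ≈ -517.45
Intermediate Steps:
w(R) = -12 (w(R) = -7 - 5 = -12)
P(N) = -12*√N
l(K) = 9 - (-5 + K)*(K + 1/K) (l(K) = 9 - (K + 1/K)*(K - 5) = 9 - (K + 1/K)*(-5 + K) = 9 - (-5 + K)*(K + 1/K))
l(-21) - P(J(3, -3)) = (8 - 1*(-21)² + 5*(-21) + 5/(-21)) - (-12)*√3 = (8 - 1*441 - 105 + 5*(-1/21)) + 12*√3 = (8 - 441 - 105 - 5/21) + 12*√3 = -11303/21 + 12*√3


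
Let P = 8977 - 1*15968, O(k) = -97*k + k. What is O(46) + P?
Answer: -11407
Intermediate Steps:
O(k) = -96*k
P = -6991 (P = 8977 - 15968 = -6991)
O(46) + P = -96*46 - 6991 = -4416 - 6991 = -11407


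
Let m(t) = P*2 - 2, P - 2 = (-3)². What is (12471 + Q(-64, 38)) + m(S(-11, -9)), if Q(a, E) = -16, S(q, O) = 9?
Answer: 12475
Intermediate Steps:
P = 11 (P = 2 + (-3)² = 2 + 9 = 11)
m(t) = 20 (m(t) = 11*2 - 2 = 22 - 2 = 20)
(12471 + Q(-64, 38)) + m(S(-11, -9)) = (12471 - 16) + 20 = 12455 + 20 = 12475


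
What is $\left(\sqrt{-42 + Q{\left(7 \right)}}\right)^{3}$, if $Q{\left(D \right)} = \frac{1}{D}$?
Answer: $- \frac{293 i \sqrt{2051}}{49} \approx - 270.8 i$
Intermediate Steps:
$\left(\sqrt{-42 + Q{\left(7 \right)}}\right)^{3} = \left(\sqrt{-42 + \frac{1}{7}}\right)^{3} = \left(\sqrt{- \frac{293}{7}}\right)^{3} = \left(\frac{i \sqrt{2051}}{7}\right)^{3} = - \frac{293 i \sqrt{2051}}{49}$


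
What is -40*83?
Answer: -3320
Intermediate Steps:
-40*83 = -5*664 = -3320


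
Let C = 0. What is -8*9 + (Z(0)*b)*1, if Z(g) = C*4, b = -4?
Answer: -72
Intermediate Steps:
Z(g) = 0 (Z(g) = 0*4 = 0)
-8*9 + (Z(0)*b)*1 = -8*9 + (0*(-4))*1 = -72 + 0*1 = -72 + 0 = -72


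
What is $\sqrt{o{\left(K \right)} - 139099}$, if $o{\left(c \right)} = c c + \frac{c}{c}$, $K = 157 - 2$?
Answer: $i \sqrt{115073} \approx 339.22 i$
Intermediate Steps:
$K = 155$ ($K = 157 - 2 = 155$)
$o{\left(c \right)} = 1 + c^{2}$ ($o{\left(c \right)} = c^{2} + 1 = 1 + c^{2}$)
$\sqrt{o{\left(K \right)} - 139099} = \sqrt{\left(1 + 155^{2}\right) - 139099} = \sqrt{\left(1 + 24025\right) - 139099} = \sqrt{24026 - 139099} = \sqrt{-115073} = i \sqrt{115073}$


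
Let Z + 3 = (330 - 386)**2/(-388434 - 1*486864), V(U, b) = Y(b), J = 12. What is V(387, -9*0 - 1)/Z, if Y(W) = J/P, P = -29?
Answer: 5251788/38120935 ≈ 0.13777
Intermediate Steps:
Y(W) = -12/29 (Y(W) = 12/(-29) = 12*(-1/29) = -12/29)
V(U, b) = -12/29
Z = -1314515/437649 (Z = -3 + (330 - 386)**2/(-388434 - 1*486864) = -3 + (-56)**2/(-388434 - 486864) = -3 + 3136/(-875298) = -3 + 3136*(-1/875298) = -3 - 1568/437649 = -1314515/437649 ≈ -3.0036)
V(387, -9*0 - 1)/Z = -12/(29*(-1314515/437649)) = -12/29*(-437649/1314515) = 5251788/38120935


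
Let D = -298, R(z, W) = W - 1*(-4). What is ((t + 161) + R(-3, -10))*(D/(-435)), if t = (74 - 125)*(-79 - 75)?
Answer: 2386682/435 ≈ 5486.6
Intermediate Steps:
R(z, W) = 4 + W (R(z, W) = W + 4 = 4 + W)
t = 7854 (t = -51*(-154) = 7854)
((t + 161) + R(-3, -10))*(D/(-435)) = ((7854 + 161) + (4 - 10))*(-298/(-435)) = (8015 - 6)*(-298*(-1/435)) = 8009*(298/435) = 2386682/435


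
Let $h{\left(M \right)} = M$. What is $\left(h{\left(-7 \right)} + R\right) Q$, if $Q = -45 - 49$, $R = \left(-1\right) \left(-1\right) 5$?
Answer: $188$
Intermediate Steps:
$R = 5$ ($R = 1 \cdot 5 = 5$)
$Q = -94$ ($Q = -45 - 49 = -94$)
$\left(h{\left(-7 \right)} + R\right) Q = \left(-7 + 5\right) \left(-94\right) = \left(-2\right) \left(-94\right) = 188$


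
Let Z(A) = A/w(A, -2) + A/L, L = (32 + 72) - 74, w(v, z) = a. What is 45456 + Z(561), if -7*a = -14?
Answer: 228776/5 ≈ 45755.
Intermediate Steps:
a = 2 (a = -⅐*(-14) = 2)
w(v, z) = 2
L = 30 (L = 104 - 74 = 30)
Z(A) = 8*A/15 (Z(A) = A/2 + A/30 = 8*A/15)
45456 + Z(561) = 45456 + (8/15)*561 = 45456 + 1496/5 = 228776/5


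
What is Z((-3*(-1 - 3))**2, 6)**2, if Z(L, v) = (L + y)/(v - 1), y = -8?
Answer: 18496/25 ≈ 739.84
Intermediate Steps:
Z(L, v) = (-8 + L)/(-1 + v) (Z(L, v) = (L - 8)/(v - 1) = (-8 + L)/(-1 + v))
Z((-3*(-1 - 3))**2, 6)**2 = ((-8 + (-3*(-1 - 3))**2)/(-1 + 6))**2 = ((-8 + (-3*(-4))**2)/5)**2 = ((-8 + 12**2)/5)**2 = ((-8 + 144)/5)**2 = ((1/5)*136)**2 = (136/5)**2 = 18496/25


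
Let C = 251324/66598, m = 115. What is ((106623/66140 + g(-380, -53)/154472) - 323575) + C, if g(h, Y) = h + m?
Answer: -27520282873600845299/85052123321480 ≈ -3.2357e+5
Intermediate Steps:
C = 125662/33299 (C = 251324*(1/66598) = 125662/33299 ≈ 3.7737)
g(h, Y) = 115 + h (g(h, Y) = h + 115 = 115 + h)
((106623/66140 + g(-380, -53)/154472) - 323575) + C = ((106623/66140 + (115 - 380)/154472) - 323575) + 125662/33299 = ((106623*(1/66140) - 265*1/154472) - 323575) + 125662/33299 = ((106623/66140 - 265/154472) - 323575) + 125662/33299 = (4113185239/2554194520 - 323575) + 125662/33299 = -826469378623761/2554194520 + 125662/33299 = -27520282873600845299/85052123321480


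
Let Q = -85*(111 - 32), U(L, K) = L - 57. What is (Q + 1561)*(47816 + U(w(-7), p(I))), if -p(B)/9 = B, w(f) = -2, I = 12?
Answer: -246139578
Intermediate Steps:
p(B) = -9*B
U(L, K) = -57 + L
Q = -6715 (Q = -85*79 = -6715)
(Q + 1561)*(47816 + U(w(-7), p(I))) = (-6715 + 1561)*(47816 + (-57 - 2)) = -5154*(47816 - 59) = -5154*47757 = -246139578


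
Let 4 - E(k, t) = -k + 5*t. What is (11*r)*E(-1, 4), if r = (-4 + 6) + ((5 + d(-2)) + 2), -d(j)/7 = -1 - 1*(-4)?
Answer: 2244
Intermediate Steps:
d(j) = -21 (d(j) = -7*(-1 - 1*(-4)) = -7*(-1 + 4) = -7*3 = -21)
E(k, t) = 4 + k - 5*t (E(k, t) = 4 - (-k + 5*t) = 4 + (k - 5*t) = 4 + k - 5*t)
r = -12 (r = (-4 + 6) + ((5 - 21) + 2) = 2 + (-16 + 2) = 2 - 14 = -12)
(11*r)*E(-1, 4) = (11*(-12))*(4 - 1 - 5*4) = -132*(4 - 1 - 20) = -132*(-17) = 2244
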